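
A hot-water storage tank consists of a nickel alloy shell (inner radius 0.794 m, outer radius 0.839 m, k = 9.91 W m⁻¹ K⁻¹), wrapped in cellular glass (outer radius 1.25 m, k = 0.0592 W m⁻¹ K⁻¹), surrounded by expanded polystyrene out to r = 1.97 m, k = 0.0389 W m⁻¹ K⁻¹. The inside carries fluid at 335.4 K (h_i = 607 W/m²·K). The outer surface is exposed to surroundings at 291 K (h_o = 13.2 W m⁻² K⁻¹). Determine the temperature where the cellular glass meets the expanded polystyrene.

T = 314.6 K

Resistance network (inner→outer):
  R_conv,in = 1/(4πr²h) = 1/(4π·0.794²·607) = 2.080×10^-4 K/W
  R_nickel alloy = (1/0.794 − 1/0.839)/(4πk) = 0.06755/(4π·9.91) = 5.424×10^-4 K/W
  R_cellular glass = (1/0.839 − 1/1.25)/(4πk) = 0.3919/(4π·0.0592) = 0.5268 K/W
  R_expanded polystyrene = (1/1.25 − 1/1.97)/(4πk) = 0.2924/(4π·0.0389) = 0.5981 K/W
  R_conv,out = 1/(4πr²h) = 1/(4π·1.97²·13.2) = 0.001553 K/W
ΣR = 2.080×10^-4 + 5.424×10^-4 + 0.5268 + 0.5981 + 0.001553 = 1.127 K/W
Q = ΔT/ΣR = (335.4 K − 291 K)/1.127 = 39.40 W
From the inner boundary to the cellular glass/expanded polystyrene interface, ΣR_partial = 0.5276 K/W.
T_interface = T_in − Q·ΣR_partial = 335.4 K − (39.40)(0.5276) = 314.6 K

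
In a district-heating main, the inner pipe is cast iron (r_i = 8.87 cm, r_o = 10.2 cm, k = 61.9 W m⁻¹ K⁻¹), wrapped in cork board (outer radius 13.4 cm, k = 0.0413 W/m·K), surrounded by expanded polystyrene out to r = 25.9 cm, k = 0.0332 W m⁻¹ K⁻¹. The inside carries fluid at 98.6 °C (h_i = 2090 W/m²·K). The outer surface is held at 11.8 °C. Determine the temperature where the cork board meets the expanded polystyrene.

Treat each layer as a resistance in series:
  R'_conv,in = 1/(2πr h) = 1/(2π·0.0887·2090) = 8.585×10^-4 m·K/W
  R'_cast iron = ln(0.102/0.0887)/(2πk) = 0.1397/(2π·61.9) = 3.592×10^-4 m·K/W
  R'_cork board = ln(0.134/0.102)/(2πk) = 0.2729/(2π·0.0413) = 1.052 m·K/W
  R'_expanded polystyrene = ln(0.259/0.134)/(2πk) = 0.6590/(2π·0.0332) = 3.159 m·K/W
ΣR = 8.585×10^-4 + 3.592×10^-4 + 1.052 + 3.159 = 4.212 m·K/W
Q' = ΔT/ΣR = (98.6 °C − 11.8 °C)/4.212 = 20.61 W/m
From the inner boundary to the cork board/expanded polystyrene interface, ΣR_partial = 1.053 m·K/W.
T_interface = T_in − Q'·ΣR_partial = 98.6 °C − (20.61)(1.053) = 76.9 °C

T = 76.9 °C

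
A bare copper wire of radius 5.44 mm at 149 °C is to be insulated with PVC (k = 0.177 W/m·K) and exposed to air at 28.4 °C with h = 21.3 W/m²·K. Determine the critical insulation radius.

For a cylinder, r_cr = k_ins/h = 0.177/21.3 = 0.00831 m = 0.831 cm

r_cr = 0.831 cm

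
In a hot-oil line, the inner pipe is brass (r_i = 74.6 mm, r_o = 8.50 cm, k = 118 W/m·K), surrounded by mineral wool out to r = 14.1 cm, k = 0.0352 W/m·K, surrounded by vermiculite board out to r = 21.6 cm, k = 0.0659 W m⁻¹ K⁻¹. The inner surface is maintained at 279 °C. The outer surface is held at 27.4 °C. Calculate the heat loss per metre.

Series thermal resistances, inner to outer:
  R'_brass = ln(0.0850/0.0746)/(2πk) = 0.1305/(2π·118) = 1.760×10^-4 m·K/W
  R'_mineral wool = ln(0.141/0.0850)/(2πk) = 0.5061/(2π·0.0352) = 2.288 m·K/W
  R'_vermiculite board = ln(0.216/0.141)/(2πk) = 0.4265/(2π·0.0659) = 1.030 m·K/W
ΣR = 1.760×10^-4 + 2.288 + 1.030 = 3.318 m·K/W
Q' = ΔT/ΣR = (279 °C − 27.4 °C)/3.318 = 75.8 W/m

Q' = 75.8 W/m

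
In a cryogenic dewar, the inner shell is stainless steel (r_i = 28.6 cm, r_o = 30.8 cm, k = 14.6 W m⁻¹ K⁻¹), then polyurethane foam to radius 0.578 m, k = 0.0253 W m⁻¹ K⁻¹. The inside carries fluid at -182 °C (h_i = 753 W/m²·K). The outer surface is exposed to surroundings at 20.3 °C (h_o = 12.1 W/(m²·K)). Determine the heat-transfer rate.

Q = 42.2 W

Series thermal resistances, inner to outer:
  R_conv,in = 1/(4πr²h) = 1/(4π·0.286²·753) = 0.001292 K/W
  R_stainless steel = (1/0.286 − 1/0.308)/(4πk) = 0.2498/(4π·14.6) = 0.001361 K/W
  R_polyurethane foam = (1/0.308 − 1/0.578)/(4πk) = 1.517/(4π·0.0253) = 4.770 K/W
  R_conv,out = 1/(4πr²h) = 1/(4π·0.578²·12.1) = 0.01969 K/W
ΣR = 0.001292 + 0.001361 + 4.770 + 0.01969 = 4.792 K/W
Q = ΔT/ΣR = (-182 °C − 20.3 °C)/4.792 = -42.2 W
(Negative Q ⇒ heat flows inward; heat gain = 42.2 W.)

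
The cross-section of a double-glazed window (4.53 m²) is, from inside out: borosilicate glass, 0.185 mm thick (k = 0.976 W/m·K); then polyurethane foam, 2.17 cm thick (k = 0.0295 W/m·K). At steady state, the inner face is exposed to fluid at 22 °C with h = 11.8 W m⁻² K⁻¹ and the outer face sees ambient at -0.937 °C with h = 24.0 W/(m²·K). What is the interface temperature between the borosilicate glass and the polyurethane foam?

Resistance network (inner→outer):
  R_conv,in = 1/(hA) = 1/(11.8·4.53) = 0.01871 K/W
  R_borosilicate glass = L/(kA) = 1.85×10^-4/(0.976·4.53) = 4.184×10^-5 K/W
  R_polyurethane foam = L/(kA) = 0.0217/(0.0295·4.53) = 0.1624 K/W
  R_conv,out = 1/(hA) = 1/(24.0·4.53) = 0.009198 K/W
ΣR = 0.01871 + 4.184×10^-5 + 0.1624 + 0.009198 = 0.1903 K/W
Q = ΔT/ΣR = (22 °C − -0.937 °C)/0.1903 = 120.5 W
From the inner boundary to the borosilicate glass/polyurethane foam interface, ΣR_partial = 0.01875 K/W.
T_interface = T_in − Q·ΣR_partial = 22 °C − (120.5)(0.01875) = 19.7 °C

T = 19.7 °C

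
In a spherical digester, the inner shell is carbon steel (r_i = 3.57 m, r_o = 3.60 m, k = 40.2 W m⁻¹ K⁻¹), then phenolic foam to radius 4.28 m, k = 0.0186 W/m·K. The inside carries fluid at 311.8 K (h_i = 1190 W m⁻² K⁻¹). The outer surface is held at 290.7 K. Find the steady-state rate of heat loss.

Resistance network (inner→outer):
  R_conv,in = 1/(4πr²h) = 1/(4π·3.57²·1190) = 5.247×10^-6 K/W
  R_carbon steel = (1/3.57 − 1/3.60)/(4πk) = 0.002334/(4π·40.2) = 4.621×10^-6 K/W
  R_phenolic foam = (1/3.60 − 1/4.28)/(4πk) = 0.04413/(4π·0.0186) = 0.1888 K/W
ΣR = 5.247×10^-6 + 4.621×10^-6 + 0.1888 = 0.1888 K/W
Q = ΔT/ΣR = (311.8 K − 290.7 K)/0.1888 = 112 W

Q = 112 W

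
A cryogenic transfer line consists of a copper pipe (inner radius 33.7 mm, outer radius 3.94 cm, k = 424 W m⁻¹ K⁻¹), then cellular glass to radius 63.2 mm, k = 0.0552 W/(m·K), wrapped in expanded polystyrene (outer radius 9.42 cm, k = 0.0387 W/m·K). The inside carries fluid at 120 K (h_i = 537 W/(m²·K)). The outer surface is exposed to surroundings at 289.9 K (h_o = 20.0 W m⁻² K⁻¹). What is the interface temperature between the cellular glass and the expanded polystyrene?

T = 195.2 K

Resistance network (inner→outer):
  R'_conv,in = 1/(2πr h) = 1/(2π·0.0337·537) = 0.008795 m·K/W
  R'_copper = ln(0.0394/0.0337)/(2πk) = 0.1563/(2π·424) = 5.866×10^-5 m·K/W
  R'_cellular glass = ln(0.0632/0.0394)/(2πk) = 0.4725/(2π·0.0552) = 1.362 m·K/W
  R'_expanded polystyrene = ln(0.0942/0.0632)/(2πk) = 0.3991/(2π·0.0387) = 1.641 m·K/W
  R'_conv,out = 1/(2πr h) = 1/(2π·0.0942·20.0) = 0.08448 m·K/W
ΣR = 0.008795 + 5.866×10^-5 + 1.362 + 1.641 + 0.08448 = 3.096 m·K/W
Q' = ΔT/ΣR = (120 K − 289.9 K)/3.096 = -54.88 W/m
From the inner boundary to the cellular glass/expanded polystyrene interface, ΣR_partial = 1.371 m·K/W.
T_interface = T_in − Q'·ΣR_partial = 120 K − (-54.88)(1.371) = 195.2 K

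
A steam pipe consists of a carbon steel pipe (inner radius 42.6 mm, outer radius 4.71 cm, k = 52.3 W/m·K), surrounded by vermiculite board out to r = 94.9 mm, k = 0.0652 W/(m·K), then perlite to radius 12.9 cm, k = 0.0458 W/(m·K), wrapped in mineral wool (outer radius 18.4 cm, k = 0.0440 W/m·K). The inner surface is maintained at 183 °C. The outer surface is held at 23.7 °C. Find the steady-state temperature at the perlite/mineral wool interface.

Series thermal resistances, inner to outer:
  R'_carbon steel = ln(0.0471/0.0426)/(2πk) = 0.1004/(2π·52.3) = 3.056×10^-4 m·K/W
  R'_vermiculite board = ln(0.0949/0.0471)/(2πk) = 0.7006/(2π·0.0652) = 1.710 m·K/W
  R'_perlite = ln(0.129/0.0949)/(2πk) = 0.3070/(2π·0.0458) = 1.067 m·K/W
  R'_mineral wool = ln(0.184/0.129)/(2πk) = 0.3551/(2π·0.0440) = 1.285 m·K/W
ΣR = 3.056×10^-4 + 1.710 + 1.067 + 1.285 = 4.062 m·K/W
Q' = ΔT/ΣR = (183 °C − 23.7 °C)/4.062 = 39.22 W/m
From the inner boundary to the perlite/mineral wool interface, ΣR_partial = 2.777 m·K/W.
T_interface = T_in − Q'·ΣR_partial = 183 °C − (39.22)(2.777) = 74.1 °C

T = 74.1 °C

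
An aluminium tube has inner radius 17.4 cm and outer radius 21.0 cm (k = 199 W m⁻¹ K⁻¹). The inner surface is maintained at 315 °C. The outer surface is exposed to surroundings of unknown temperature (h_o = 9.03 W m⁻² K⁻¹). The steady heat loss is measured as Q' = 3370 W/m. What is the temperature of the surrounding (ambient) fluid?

Series resistances:
  R'_aluminium = ln(0.210/0.174)/(2πk) = 0.1881/(2π·199) = 1.504×10^-4 m·K/W
  R'_conv,out = 1/(2πr h) = 1/(2π·0.210·9.03) = 0.08393 m·K/W
ΣR = 0.08408 m·K/W
ΔT = Q'·ΣR = 3370 × 0.08408 = 283.3 K
Heat flows outward, so T_out = T_in − ΔT = 315 − 283.3 = 31.7 °C

T_out = 31.7 °C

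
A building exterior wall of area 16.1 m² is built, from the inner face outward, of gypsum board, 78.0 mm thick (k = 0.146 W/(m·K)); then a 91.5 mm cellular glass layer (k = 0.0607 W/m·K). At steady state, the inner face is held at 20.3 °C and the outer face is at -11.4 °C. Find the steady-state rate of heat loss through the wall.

Resistance network (inner→outer):
  R_gypsum board = L/(kA) = 0.0780/(0.146·16.1) = 0.03318 K/W
  R_cellular glass = L/(kA) = 0.0915/(0.0607·16.1) = 0.09363 K/W
ΣR = 0.03318 + 0.09363 = 0.1268 K/W
Q = ΔT/ΣR = (20.3 °C − -11.4 °C)/0.1268 = 250 W

Q = 250 W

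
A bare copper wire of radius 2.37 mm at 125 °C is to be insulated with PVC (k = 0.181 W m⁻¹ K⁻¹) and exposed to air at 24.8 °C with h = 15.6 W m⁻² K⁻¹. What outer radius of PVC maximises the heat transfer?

For a cylinder, r_cr = k_ins/h = 0.181/15.6 = 0.0116 m = 1.16 cm

r_cr = 1.16 cm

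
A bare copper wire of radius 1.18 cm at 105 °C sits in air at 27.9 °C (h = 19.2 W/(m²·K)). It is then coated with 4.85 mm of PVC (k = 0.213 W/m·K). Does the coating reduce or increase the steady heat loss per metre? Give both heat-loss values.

Critical radius for a cylinder: r_cr = k/h = 0.0111 m = 1.11 cm.
Outer radius after coating: r₂ = 0.0118 + 0.00485 = 0.01665 m.
Since r₁ ≥ r_cr, any added insulation reduces the heat loss.
Bare: R = 1/(2πr₁h) = 0.7025 m·K/W; Q = 77.1/0.7025 = 110 W/m.
Coated: R = R_cond + R_conv = 0.7551 m·K/W; Q = 77.1/0.7551 = 102 W/m.

reduces: 110 → 102 W/m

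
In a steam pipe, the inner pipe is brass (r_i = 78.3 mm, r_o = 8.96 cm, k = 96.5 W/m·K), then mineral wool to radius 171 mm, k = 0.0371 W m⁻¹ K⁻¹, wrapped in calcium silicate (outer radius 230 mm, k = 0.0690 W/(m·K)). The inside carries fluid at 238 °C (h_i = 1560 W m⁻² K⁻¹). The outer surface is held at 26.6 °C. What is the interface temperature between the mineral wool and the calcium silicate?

Series thermal resistances, inner to outer:
  R'_conv,in = 1/(2πr h) = 1/(2π·0.0783·1560) = 0.001303 m·K/W
  R'_brass = ln(0.0896/0.0783)/(2πk) = 0.1348/(2π·96.5) = 2.223×10^-4 m·K/W
  R'_mineral wool = ln(0.171/0.0896)/(2πk) = 0.6463/(2π·0.0371) = 2.773 m·K/W
  R'_calcium silicate = ln(0.230/0.171)/(2πk) = 0.2964/(2π·0.0690) = 0.6837 m·K/W
ΣR = 0.001303 + 2.223×10^-4 + 2.773 + 0.6837 = 3.458 m·K/W
Q' = ΔT/ΣR = (238 °C − 26.6 °C)/3.458 = 61.13 W/m
From the inner boundary to the mineral wool/calcium silicate interface, ΣR_partial = 2.775 m·K/W.
T_interface = T_in − Q'·ΣR_partial = 238 °C − (61.13)(2.775) = 68.4 °C

T = 68.4 °C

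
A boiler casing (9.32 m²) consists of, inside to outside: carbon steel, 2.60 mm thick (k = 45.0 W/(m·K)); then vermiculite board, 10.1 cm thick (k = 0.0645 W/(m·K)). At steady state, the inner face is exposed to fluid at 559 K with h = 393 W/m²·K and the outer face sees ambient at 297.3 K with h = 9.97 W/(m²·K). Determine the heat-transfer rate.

Resistance network (inner→outer):
  R_conv,in = 1/(hA) = 1/(393·9.32) = 2.730×10^-4 K/W
  R_carbon steel = L/(kA) = 0.00260/(45.0·9.32) = 6.199×10^-6 K/W
  R_vermiculite board = L/(kA) = 0.101/(0.0645·9.32) = 0.1680 K/W
  R_conv,out = 1/(hA) = 1/(9.97·9.32) = 0.01076 K/W
ΣR = 2.730×10^-4 + 6.199×10^-6 + 0.1680 + 0.01076 = 0.1790 K/W
Q = ΔT/ΣR = (559 K − 297.3 K)/0.1790 = 1460 W

Q = 1460 W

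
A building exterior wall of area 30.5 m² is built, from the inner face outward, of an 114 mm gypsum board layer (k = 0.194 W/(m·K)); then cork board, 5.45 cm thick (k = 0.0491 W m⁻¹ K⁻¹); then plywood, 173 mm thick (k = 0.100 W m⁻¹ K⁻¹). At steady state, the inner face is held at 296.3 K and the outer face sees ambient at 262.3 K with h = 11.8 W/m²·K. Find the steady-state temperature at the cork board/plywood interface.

T = 279.87 K

Treat each layer as a resistance in series:
  R_gypsum board = L/(kA) = 0.114/(0.194·30.5) = 0.01927 K/W
  R_cork board = L/(kA) = 0.0545/(0.0491·30.5) = 0.03639 K/W
  R_plywood = L/(kA) = 0.173/(0.100·30.5) = 0.05672 K/W
  R_conv,out = 1/(hA) = 1/(11.8·30.5) = 0.002779 K/W
ΣR = 0.01927 + 0.03639 + 0.05672 + 0.002779 = 0.1152 K/W
Q = ΔT/ΣR = (296.3 K − 262.3 K)/0.1152 = 295.1 W
From the inner boundary to the cork board/plywood interface, ΣR_partial = 0.05566 K/W.
T_interface = T_in − Q·ΣR_partial = 296.3 K − (295.1)(0.05566) = 279.87 K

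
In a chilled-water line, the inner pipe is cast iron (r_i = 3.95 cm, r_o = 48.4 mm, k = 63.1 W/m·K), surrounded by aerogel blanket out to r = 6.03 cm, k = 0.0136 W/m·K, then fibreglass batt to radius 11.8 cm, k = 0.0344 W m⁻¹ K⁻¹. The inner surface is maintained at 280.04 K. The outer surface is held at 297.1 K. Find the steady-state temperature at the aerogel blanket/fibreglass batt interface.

Treat each layer as a resistance in series:
  R'_cast iron = ln(0.0484/0.0395)/(2πk) = 0.2032/(2π·63.1) = 5.125×10^-4 m·K/W
  R'_aerogel blanket = ln(0.0603/0.0484)/(2πk) = 0.2198/(2π·0.0136) = 2.573 m·K/W
  R'_fibreglass batt = ln(0.118/0.0603)/(2πk) = 0.6714/(2π·0.0344) = 3.106 m·K/W
ΣR = 5.125×10^-4 + 2.573 + 3.106 = 5.680 m·K/W
Q' = ΔT/ΣR = (280.04 K − 297.1 K)/5.680 = -3.004 W/m
From the inner boundary to the aerogel blanket/fibreglass batt interface, ΣR_partial = 2.574 m·K/W.
T_interface = T_in − Q'·ΣR_partial = 280.04 K − (-3.004)(2.574) = 287.8 K

T = 287.8 K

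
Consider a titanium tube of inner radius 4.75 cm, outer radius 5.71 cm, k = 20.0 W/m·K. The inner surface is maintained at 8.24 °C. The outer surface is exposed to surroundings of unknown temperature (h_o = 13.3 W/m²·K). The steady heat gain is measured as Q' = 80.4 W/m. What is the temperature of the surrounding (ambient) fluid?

T_out = 25.2 °C

Sum the resistances:
  R'_titanium = ln(0.0571/0.0475)/(2πk) = 0.1841/(2π·20.0) = 0.001465 m·K/W
  R'_conv,out = 1/(2πr h) = 1/(2π·0.0571·13.3) = 0.2096 m·K/W
ΣR = 0.2110 m·K/W
ΔT = Q'·ΣR = 80.4 × 0.2110 = 16.96 K
Heat flows inward, so T_out = T_in + ΔT = 8.24 + 16.96 = 25.2 °C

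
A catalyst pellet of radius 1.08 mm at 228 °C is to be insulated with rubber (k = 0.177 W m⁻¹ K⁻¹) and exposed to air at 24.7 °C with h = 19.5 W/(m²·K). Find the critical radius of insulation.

For a sphere, r_cr = 2k_ins/h = 2·0.177/19.5 = 0.0182 m = 1.82 cm

r_cr = 1.82 cm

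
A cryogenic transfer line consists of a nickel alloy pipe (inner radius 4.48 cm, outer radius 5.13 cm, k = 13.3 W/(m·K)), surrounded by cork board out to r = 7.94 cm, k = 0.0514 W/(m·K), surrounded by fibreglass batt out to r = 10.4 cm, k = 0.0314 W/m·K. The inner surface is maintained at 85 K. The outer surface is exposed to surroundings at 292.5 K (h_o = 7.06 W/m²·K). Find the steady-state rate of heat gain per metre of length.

Q' = 70.6 W/m

Series thermal resistances, inner to outer:
  R'_nickel alloy = ln(0.0513/0.0448)/(2πk) = 0.1355/(2π·13.3) = 0.001621 m·K/W
  R'_cork board = ln(0.0794/0.0513)/(2πk) = 0.4368/(2π·0.0514) = 1.353 m·K/W
  R'_fibreglass batt = ln(0.104/0.0794)/(2πk) = 0.2699/(2π·0.0314) = 1.368 m·K/W
  R'_conv,out = 1/(2πr h) = 1/(2π·0.104·7.06) = 0.2168 m·K/W
ΣR = 0.001621 + 1.353 + 1.368 + 0.2168 = 2.939 m·K/W
Q' = ΔT/ΣR = (85 K − 292.5 K)/2.939 = -70.6 W/m
(Negative Q' ⇒ heat flows inward; heat gain = 70.6 W/m.)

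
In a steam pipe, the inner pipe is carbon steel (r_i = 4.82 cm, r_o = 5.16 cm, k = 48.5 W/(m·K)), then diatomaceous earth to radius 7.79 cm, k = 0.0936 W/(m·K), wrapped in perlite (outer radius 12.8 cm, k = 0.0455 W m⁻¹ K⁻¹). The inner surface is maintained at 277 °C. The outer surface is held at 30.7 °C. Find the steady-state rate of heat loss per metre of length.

Q' = 101 W/m

Series thermal resistances, inner to outer:
  R'_carbon steel = ln(0.0516/0.0482)/(2πk) = 0.06816/(2π·48.5) = 2.237×10^-4 m·K/W
  R'_diatomaceous earth = ln(0.0779/0.0516)/(2πk) = 0.4119/(2π·0.0936) = 0.7004 m·K/W
  R'_perlite = ln(0.128/0.0779)/(2πk) = 0.4966/(2π·0.0455) = 1.737 m·K/W
ΣR = 2.237×10^-4 + 0.7004 + 1.737 = 2.438 m·K/W
Q' = ΔT/ΣR = (277 °C − 30.7 °C)/2.438 = 101 W/m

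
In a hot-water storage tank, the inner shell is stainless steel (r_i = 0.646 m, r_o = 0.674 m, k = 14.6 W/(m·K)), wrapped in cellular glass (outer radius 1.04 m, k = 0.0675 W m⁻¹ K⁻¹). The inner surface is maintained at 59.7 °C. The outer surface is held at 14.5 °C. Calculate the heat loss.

Treat each layer as a resistance in series:
  R_stainless steel = (1/0.646 − 1/0.674)/(4πk) = 0.06431/(4π·14.6) = 3.505×10^-4 K/W
  R_cellular glass = (1/0.674 − 1/1.04)/(4πk) = 0.5221/(4π·0.0675) = 0.6156 K/W
ΣR = 3.505×10^-4 + 0.6156 = 0.6160 K/W
Q = ΔT/ΣR = (59.7 °C − 14.5 °C)/0.6160 = 73.4 W

Q = 73.4 W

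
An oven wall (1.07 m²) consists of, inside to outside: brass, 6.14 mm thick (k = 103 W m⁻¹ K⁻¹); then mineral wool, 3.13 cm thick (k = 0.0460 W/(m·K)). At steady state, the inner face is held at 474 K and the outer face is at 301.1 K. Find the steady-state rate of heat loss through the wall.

Q = 272 W

Resistance network (inner→outer):
  R_brass = L/(kA) = 0.00614/(103·1.07) = 5.571×10^-5 K/W
  R_mineral wool = L/(kA) = 0.0313/(0.0460·1.07) = 0.6359 K/W
ΣR = 5.571×10^-5 + 0.6359 = 0.6360 K/W
Q = ΔT/ΣR = (474 K − 301.1 K)/0.6360 = 272 W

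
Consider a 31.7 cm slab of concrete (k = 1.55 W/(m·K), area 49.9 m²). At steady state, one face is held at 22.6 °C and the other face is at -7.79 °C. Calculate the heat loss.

Q = 7.41 kW

Q = kA·ΔT/L = 1.55 × 49.9 × |22.6 °C − -7.79 °C| / 0.317 = 7410 W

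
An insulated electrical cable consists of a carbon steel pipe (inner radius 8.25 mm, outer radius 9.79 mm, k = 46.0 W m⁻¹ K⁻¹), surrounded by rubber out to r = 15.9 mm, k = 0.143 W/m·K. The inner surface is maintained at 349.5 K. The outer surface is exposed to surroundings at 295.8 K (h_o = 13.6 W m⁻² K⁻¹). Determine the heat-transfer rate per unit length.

Resistance network (inner→outer):
  R'_carbon steel = ln(0.00979/0.00825)/(2πk) = 0.1711/(2π·46.0) = 5.922×10^-4 m·K/W
  R'_rubber = ln(0.0159/0.00979)/(2πk) = 0.4850/(2π·0.143) = 0.5397 m·K/W
  R'_conv,out = 1/(2πr h) = 1/(2π·0.0159·13.6) = 0.7360 m·K/W
ΣR = 5.922×10^-4 + 0.5397 + 0.7360 = 1.276 m·K/W
Q' = ΔT/ΣR = (349.5 K − 295.8 K)/1.276 = 42.1 W/m

Q' = 42.1 W/m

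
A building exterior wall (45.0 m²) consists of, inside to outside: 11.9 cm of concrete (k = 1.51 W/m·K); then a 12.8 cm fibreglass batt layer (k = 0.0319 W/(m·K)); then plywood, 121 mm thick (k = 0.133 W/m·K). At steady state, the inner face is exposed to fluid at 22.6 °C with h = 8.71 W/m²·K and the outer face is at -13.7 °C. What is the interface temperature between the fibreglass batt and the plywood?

T = -7.24 °C

Treat each layer as a resistance in series:
  R_conv,in = 1/(hA) = 1/(8.71·45.0) = 0.002551 K/W
  R_concrete = L/(kA) = 0.119/(1.51·45.0) = 0.001751 K/W
  R_fibreglass batt = L/(kA) = 0.128/(0.0319·45.0) = 0.08917 K/W
  R_plywood = L/(kA) = 0.121/(0.133·45.0) = 0.02022 K/W
ΣR = 0.002551 + 0.001751 + 0.08917 + 0.02022 = 0.1137 K/W
Q = ΔT/ΣR = (22.6 °C − -13.7 °C)/0.1137 = 319.3 W
From the inner boundary to the fibreglass batt/plywood interface, ΣR_partial = 0.09347 K/W.
T_interface = T_in − Q·ΣR_partial = 22.6 °C − (319.3)(0.09347) = -7.24 °C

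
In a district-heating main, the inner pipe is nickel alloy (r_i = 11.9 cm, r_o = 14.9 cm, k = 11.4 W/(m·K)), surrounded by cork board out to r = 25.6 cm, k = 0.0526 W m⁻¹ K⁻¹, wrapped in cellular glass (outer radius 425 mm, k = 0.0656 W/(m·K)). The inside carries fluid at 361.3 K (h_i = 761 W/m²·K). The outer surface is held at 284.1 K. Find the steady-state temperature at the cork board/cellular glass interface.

T = 317.2 K

Series thermal resistances, inner to outer:
  R'_conv,in = 1/(2πr h) = 1/(2π·0.119·761) = 0.001757 m·K/W
  R'_nickel alloy = ln(0.149/0.119)/(2πk) = 0.2248/(2π·11.4) = 0.003139 m·K/W
  R'_cork board = ln(0.256/0.149)/(2πk) = 0.5412/(2π·0.0526) = 1.638 m·K/W
  R'_cellular glass = ln(0.425/0.256)/(2πk) = 0.5069/(2π·0.0656) = 1.230 m·K/W
ΣR = 0.001757 + 0.003139 + 1.638 + 1.230 = 2.873 m·K/W
Q' = ΔT/ΣR = (361.3 K − 284.1 K)/2.873 = 26.87 W/m
From the inner boundary to the cork board/cellular glass interface, ΣR_partial = 1.643 m·K/W.
T_interface = T_in − Q'·ΣR_partial = 361.3 K − (26.87)(1.643) = 317.2 K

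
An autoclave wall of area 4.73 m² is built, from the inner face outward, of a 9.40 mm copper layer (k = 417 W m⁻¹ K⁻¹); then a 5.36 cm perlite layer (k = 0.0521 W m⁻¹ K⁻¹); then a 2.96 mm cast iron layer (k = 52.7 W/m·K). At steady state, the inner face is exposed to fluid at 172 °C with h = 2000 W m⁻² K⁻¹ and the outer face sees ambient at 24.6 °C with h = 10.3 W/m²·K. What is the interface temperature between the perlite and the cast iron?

T = 37.3 °C

Resistance network (inner→outer):
  R_conv,in = 1/(hA) = 1/(2000·4.73) = 1.057×10^-4 K/W
  R_copper = L/(kA) = 0.00940/(417·4.73) = 4.766×10^-6 K/W
  R_perlite = L/(kA) = 0.0536/(0.0521·4.73) = 0.2175 K/W
  R_cast iron = L/(kA) = 0.00296/(52.7·4.73) = 1.187×10^-5 K/W
  R_conv,out = 1/(hA) = 1/(10.3·4.73) = 0.02053 K/W
ΣR = 1.057×10^-4 + 4.766×10^-6 + 0.2175 + 1.187×10^-5 + 0.02053 = 0.2382 K/W
Q = ΔT/ΣR = (172 °C − 24.6 °C)/0.2382 = 618.8 W
From the inner boundary to the perlite/cast iron interface, ΣR_partial = 0.2176 K/W.
T_interface = T_in − Q·ΣR_partial = 172 °C − (618.8)(0.2176) = 37.3 °C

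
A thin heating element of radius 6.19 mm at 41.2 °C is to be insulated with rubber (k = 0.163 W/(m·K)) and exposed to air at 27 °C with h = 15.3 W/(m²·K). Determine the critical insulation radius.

For a cylinder, r_cr = k_ins/h = 0.163/15.3 = 0.0107 m = 1.07 cm

r_cr = 1.07 cm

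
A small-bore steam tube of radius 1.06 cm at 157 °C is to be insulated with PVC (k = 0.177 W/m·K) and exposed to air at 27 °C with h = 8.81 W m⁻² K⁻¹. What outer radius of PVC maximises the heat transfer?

r_cr = 2.01 cm

For a cylinder, r_cr = k_ins/h = 0.177/8.81 = 0.0201 m = 2.01 cm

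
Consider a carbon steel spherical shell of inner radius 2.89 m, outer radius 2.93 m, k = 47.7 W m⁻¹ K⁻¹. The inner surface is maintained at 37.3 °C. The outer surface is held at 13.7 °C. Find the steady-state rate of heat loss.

Q = 2.99×10^6 W

Q = 4πk·ΔT/(1/r₁ − 1/r₂) = 4π × 47.7 × 23.6 / (1/2.89 − 1/2.93) = 2.99×10^6 W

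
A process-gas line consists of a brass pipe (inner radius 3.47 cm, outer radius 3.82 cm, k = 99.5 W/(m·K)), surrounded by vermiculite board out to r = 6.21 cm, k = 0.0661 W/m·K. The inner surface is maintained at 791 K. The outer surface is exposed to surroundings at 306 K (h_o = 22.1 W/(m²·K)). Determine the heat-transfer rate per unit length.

Series thermal resistances, inner to outer:
  R'_brass = ln(0.0382/0.0347)/(2πk) = 0.09610/(2π·99.5) = 1.537×10^-4 m·K/W
  R'_vermiculite board = ln(0.0621/0.0382)/(2πk) = 0.4859/(2π·0.0661) = 1.170 m·K/W
  R'_conv,out = 1/(2πr h) = 1/(2π·0.0621·22.1) = 0.1160 m·K/W
ΣR = 1.537×10^-4 + 1.170 + 0.1160 = 1.286 m·K/W
Q' = ΔT/ΣR = (791 K − 306 K)/1.286 = 377 W/m

Q' = 377 W/m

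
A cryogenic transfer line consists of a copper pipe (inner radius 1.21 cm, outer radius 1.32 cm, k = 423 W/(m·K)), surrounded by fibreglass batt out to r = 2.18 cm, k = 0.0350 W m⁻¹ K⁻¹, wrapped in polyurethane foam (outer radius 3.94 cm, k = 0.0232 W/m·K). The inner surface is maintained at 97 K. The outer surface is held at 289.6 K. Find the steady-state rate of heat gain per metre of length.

Q' = 30.4 W/m

Series thermal resistances, inner to outer:
  R'_copper = ln(0.0132/0.0121)/(2πk) = 0.08701/(2π·423) = 3.274×10^-5 m·K/W
  R'_fibreglass batt = ln(0.0218/0.0132)/(2πk) = 0.5017/(2π·0.0350) = 2.281 m·K/W
  R'_polyurethane foam = ln(0.0394/0.0218)/(2πk) = 0.5919/(2π·0.0232) = 4.060 m·K/W
ΣR = 3.274×10^-5 + 2.281 + 4.060 = 6.341 m·K/W
Q' = ΔT/ΣR = (97 K − 289.6 K)/6.341 = -30.4 W/m
(Negative Q' ⇒ heat flows inward; heat gain = 30.4 W/m.)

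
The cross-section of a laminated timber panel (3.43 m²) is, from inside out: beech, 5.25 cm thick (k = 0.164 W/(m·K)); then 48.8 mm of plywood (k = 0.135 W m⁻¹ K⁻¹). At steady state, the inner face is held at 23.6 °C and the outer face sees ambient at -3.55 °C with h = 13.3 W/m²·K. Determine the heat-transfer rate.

Resistance network (inner→outer):
  R_beech = L/(kA) = 0.0525/(0.164·3.43) = 0.09333 K/W
  R_plywood = L/(kA) = 0.0488/(0.135·3.43) = 0.1054 K/W
  R_conv,out = 1/(hA) = 1/(13.3·3.43) = 0.02192 K/W
ΣR = 0.09333 + 0.1054 + 0.02192 = 0.2206 K/W
Q = ΔT/ΣR = (23.6 °C − -3.55 °C)/0.2206 = 123 W

Q = 123 W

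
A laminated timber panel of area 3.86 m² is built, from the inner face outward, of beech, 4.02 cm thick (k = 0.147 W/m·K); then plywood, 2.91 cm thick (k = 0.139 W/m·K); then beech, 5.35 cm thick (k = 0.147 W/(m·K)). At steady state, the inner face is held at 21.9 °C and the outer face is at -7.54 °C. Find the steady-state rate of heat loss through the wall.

Resistance network (inner→outer):
  R_beech = L/(kA) = 0.0402/(0.147·3.86) = 0.07085 K/W
  R_plywood = L/(kA) = 0.0291/(0.139·3.86) = 0.05424 K/W
  R_beech = L/(kA) = 0.0535/(0.147·3.86) = 0.09429 K/W
ΣR = 0.07085 + 0.05424 + 0.09429 = 0.2194 K/W
Q = ΔT/ΣR = (21.9 °C − -7.54 °C)/0.2194 = 134 W

Q = 134 W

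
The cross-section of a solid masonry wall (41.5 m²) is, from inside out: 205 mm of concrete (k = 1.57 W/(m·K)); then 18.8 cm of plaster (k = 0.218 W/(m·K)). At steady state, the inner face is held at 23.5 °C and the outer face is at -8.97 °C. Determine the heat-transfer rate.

Treat each layer as a resistance in series:
  R_concrete = L/(kA) = 0.205/(1.57·41.5) = 0.003146 K/W
  R_plaster = L/(kA) = 0.188/(0.218·41.5) = 0.02078 K/W
ΣR = 0.003146 + 0.02078 = 0.02393 K/W
Q = ΔT/ΣR = (23.5 °C − -8.97 °C)/0.02393 = 1360 W

Q = 1360 W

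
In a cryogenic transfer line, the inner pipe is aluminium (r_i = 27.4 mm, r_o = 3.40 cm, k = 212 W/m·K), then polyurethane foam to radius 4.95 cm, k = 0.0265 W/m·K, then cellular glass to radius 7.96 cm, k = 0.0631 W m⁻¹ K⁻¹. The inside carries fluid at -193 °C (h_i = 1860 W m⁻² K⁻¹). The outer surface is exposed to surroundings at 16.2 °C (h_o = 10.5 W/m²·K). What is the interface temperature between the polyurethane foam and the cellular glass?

T = -63.4 °C

Series thermal resistances, inner to outer:
  R'_conv,in = 1/(2πr h) = 1/(2π·0.0274·1860) = 0.003123 m·K/W
  R'_aluminium = ln(0.0340/0.0274)/(2πk) = 0.2158/(2π·212) = 1.620×10^-4 m·K/W
  R'_polyurethane foam = ln(0.0495/0.0340)/(2πk) = 0.3756/(2π·0.0265) = 2.256 m·K/W
  R'_cellular glass = ln(0.0796/0.0495)/(2πk) = 0.4750/(2π·0.0631) = 1.198 m·K/W
  R'_conv,out = 1/(2πr h) = 1/(2π·0.0796·10.5) = 0.1904 m·K/W
ΣR = 0.003123 + 1.620×10^-4 + 2.256 + 1.198 + 0.1904 = 3.648 m·K/W
Q' = ΔT/ΣR = (-193 °C − 16.2 °C)/3.648 = -57.35 W/m
From the inner boundary to the polyurethane foam/cellular glass interface, ΣR_partial = 2.259 m·K/W.
T_interface = T_in − Q'·ΣR_partial = -193 °C − (-57.35)(2.259) = -63.4 °C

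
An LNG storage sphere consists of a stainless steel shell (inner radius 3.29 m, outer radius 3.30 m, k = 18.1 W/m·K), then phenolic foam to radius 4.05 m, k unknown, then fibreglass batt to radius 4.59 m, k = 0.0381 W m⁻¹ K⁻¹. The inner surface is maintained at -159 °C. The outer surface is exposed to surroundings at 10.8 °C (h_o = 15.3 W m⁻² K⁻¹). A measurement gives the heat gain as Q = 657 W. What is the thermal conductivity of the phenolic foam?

k = 0.0226 W/m·K

ΣR = ΔT/Q = |-159 − 10.8|/657 = 0.2584 K/W
Known resistances:
  R_stainless steel = (1/3.29 − 1/3.30)/(4πk) = 9.211×10^-4/(4π·18.1) = 4.050×10^-6 K/W
  R_fibreglass batt = (1/4.05 − 1/4.59)/(4πk) = 0.02905/(4π·0.0381) = 0.06067 K/W
  R_conv,out = 1/(4πr²h) = 1/(4π·4.59²·15.3) = 2.469×10^-4 K/W
R_phenolic foam = ΣR − ΣR_known = 0.2584 − 0.06092 = 0.1975 K/W
(1/r₁−1/r₂)/(4πk) = 0.1975 ⇒ k = 0.05612/(4π·0.1975) = 0.0226 W/m·K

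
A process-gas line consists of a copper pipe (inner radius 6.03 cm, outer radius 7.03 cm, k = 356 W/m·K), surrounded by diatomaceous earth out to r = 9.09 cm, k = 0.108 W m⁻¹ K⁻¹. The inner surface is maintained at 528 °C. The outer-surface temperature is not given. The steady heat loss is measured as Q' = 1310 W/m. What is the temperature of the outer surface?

Series resistances:
  R'_copper = ln(0.0703/0.0603)/(2πk) = 0.1534/(2π·356) = 6.860×10^-5 m·K/W
  R'_diatomaceous earth = ln(0.0909/0.0703)/(2πk) = 0.2570/(2π·0.108) = 0.3787 m·K/W
ΣR = 0.3788 m·K/W
ΔT = Q'·ΣR = 1310 × 0.3788 = 496.2 K
Heat flows outward, so T_out = T_in − ΔT = 528 − 496.2 = 31.8 °C

T_out = 31.8 °C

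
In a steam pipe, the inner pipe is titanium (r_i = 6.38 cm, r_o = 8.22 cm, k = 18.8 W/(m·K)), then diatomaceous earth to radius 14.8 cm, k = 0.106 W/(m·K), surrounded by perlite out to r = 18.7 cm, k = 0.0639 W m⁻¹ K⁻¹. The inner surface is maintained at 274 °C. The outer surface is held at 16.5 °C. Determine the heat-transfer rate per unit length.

Treat each layer as a resistance in series:
  R'_titanium = ln(0.0822/0.0638)/(2πk) = 0.2534/(2π·18.8) = 0.002145 m·K/W
  R'_diatomaceous earth = ln(0.148/0.0822)/(2πk) = 0.5881/(2π·0.106) = 0.8829 m·K/W
  R'_perlite = ln(0.187/0.148)/(2πk) = 0.2339/(2π·0.0639) = 0.5826 m·K/W
ΣR = 0.002145 + 0.8829 + 0.5826 = 1.468 m·K/W
Q' = ΔT/ΣR = (274 °C − 16.5 °C)/1.468 = 175 W/m

Q' = 175 W/m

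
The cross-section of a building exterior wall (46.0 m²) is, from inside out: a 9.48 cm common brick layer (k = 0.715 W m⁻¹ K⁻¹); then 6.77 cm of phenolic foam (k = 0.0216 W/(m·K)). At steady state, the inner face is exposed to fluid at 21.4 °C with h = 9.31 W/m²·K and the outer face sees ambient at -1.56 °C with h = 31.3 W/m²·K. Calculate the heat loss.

Q = 310 W

Resistance network (inner→outer):
  R_conv,in = 1/(hA) = 1/(9.31·46.0) = 0.002335 K/W
  R_common brick = L/(kA) = 0.0948/(0.715·46.0) = 0.002882 K/W
  R_phenolic foam = L/(kA) = 0.0677/(0.0216·46.0) = 0.06814 K/W
  R_conv,out = 1/(hA) = 1/(31.3·46.0) = 6.945×10^-4 K/W
ΣR = 0.002335 + 0.002882 + 0.06814 + 6.945×10^-4 = 0.07405 K/W
Q = ΔT/ΣR = (21.4 °C − -1.56 °C)/0.07405 = 310 W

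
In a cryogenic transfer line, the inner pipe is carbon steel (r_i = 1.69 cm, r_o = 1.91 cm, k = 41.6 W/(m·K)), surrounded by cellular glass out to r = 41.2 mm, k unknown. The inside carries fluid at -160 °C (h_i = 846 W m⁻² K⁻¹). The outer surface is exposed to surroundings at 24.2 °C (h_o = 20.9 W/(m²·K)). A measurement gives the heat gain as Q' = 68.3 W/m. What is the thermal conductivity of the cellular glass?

ΣR = ΔT/Q' = |-160 − 24.2|/68.3 = 2.697 m·K/W
Known resistances:
  R'_conv,in = 1/(2πr h) = 1/(2π·0.0169·846) = 0.01113 m·K/W
  R'_carbon steel = ln(0.0191/0.0169)/(2πk) = 0.1224/(2π·41.6) = 4.682×10^-4 m·K/W
  R'_conv,out = 1/(2πr h) = 1/(2π·0.0412·20.9) = 0.1848 m·K/W
R_cellular glass = ΣR − ΣR_known = 2.697 − 0.1964 = 2.501 m·K/W
ln(r₂/r₁)/(2πk) = 2.501 ⇒ k = 0.7687/(2π·2.501) = 0.0489 W/m·K

k = 0.0489 W/m·K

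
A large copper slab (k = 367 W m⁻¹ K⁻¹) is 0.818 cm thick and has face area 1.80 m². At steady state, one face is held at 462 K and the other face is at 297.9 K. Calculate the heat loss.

Q = kA·ΔT/L = 367 × 1.80 × |462 K − 297.9 K| / 0.00818 = 1.33×10^7 W

Q = 1.33×10^7 W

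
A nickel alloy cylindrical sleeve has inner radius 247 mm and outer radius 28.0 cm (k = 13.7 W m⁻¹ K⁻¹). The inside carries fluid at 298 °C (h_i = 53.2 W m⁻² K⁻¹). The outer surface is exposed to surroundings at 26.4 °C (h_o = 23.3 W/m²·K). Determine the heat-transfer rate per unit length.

Q' = 7.15 kW/m

Resistance network (inner→outer):
  R'_conv,in = 1/(2πr h) = 1/(2π·0.247·53.2) = 0.01211 m·K/W
  R'_nickel alloy = ln(0.280/0.247)/(2πk) = 0.1254/(2π·13.7) = 0.001457 m·K/W
  R'_conv,out = 1/(2πr h) = 1/(2π·0.280·23.3) = 0.02440 m·K/W
ΣR = 0.01211 + 0.001457 + 0.02440 = 0.03797 m·K/W
Q' = ΔT/ΣR = (298 °C − 26.4 °C)/0.03797 = 7150 W/m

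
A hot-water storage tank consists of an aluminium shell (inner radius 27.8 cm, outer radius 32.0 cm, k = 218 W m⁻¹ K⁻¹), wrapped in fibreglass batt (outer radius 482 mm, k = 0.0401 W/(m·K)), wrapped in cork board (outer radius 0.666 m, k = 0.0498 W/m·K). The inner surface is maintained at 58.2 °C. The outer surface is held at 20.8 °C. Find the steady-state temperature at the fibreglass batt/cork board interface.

Treat each layer as a resistance in series:
  R_aluminium = (1/0.278 − 1/0.320)/(4πk) = 0.4721/(4π·218) = 1.723×10^-4 K/W
  R_fibreglass batt = (1/0.320 − 1/0.482)/(4πk) = 1.050/(4π·0.0401) = 2.084 K/W
  R_cork board = (1/0.482 − 1/0.666)/(4πk) = 0.5732/(4π·0.0498) = 0.9159 K/W
ΣR = 1.723×10^-4 + 2.084 + 0.9159 = 3.000 K/W
Q = ΔT/ΣR = (58.2 °C − 20.8 °C)/3.000 = 12.47 W
From the inner boundary to the fibreglass batt/cork board interface, ΣR_partial = 2.084 K/W.
T_interface = T_in − Q·ΣR_partial = 58.2 °C − (12.47)(2.084) = 32.2 °C

T = 32.2 °C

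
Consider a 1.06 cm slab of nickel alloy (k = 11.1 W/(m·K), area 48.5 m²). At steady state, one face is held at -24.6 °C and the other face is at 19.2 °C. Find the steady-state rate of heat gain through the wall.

Q = kA·ΔT/L = 11.1 × 48.5 × |-24.6 °C − 19.2 °C| / 0.0106 = 2.22×10^6 W

Q = 2220 kW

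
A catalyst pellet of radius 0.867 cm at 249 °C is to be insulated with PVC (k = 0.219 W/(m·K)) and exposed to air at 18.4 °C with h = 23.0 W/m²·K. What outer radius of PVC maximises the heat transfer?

For a sphere, r_cr = 2k_ins/h = 2·0.219/23.0 = 0.0190 m = 1.90 cm

r_cr = 1.90 cm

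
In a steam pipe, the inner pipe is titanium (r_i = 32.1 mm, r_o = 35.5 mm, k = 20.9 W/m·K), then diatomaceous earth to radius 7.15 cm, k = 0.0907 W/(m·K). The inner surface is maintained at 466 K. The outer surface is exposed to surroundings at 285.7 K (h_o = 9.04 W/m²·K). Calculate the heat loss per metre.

Resistance network (inner→outer):
  R'_titanium = ln(0.0355/0.0321)/(2πk) = 0.1007/(2π·20.9) = 7.667×10^-4 m·K/W
  R'_diatomaceous earth = ln(0.0715/0.0355)/(2πk) = 0.7002/(2π·0.0907) = 1.229 m·K/W
  R'_conv,out = 1/(2πr h) = 1/(2π·0.0715·9.04) = 0.2462 m·K/W
ΣR = 7.667×10^-4 + 1.229 + 0.2462 = 1.476 m·K/W
Q' = ΔT/ΣR = (466 K − 285.7 K)/1.476 = 122 W/m

Q' = 122 W/m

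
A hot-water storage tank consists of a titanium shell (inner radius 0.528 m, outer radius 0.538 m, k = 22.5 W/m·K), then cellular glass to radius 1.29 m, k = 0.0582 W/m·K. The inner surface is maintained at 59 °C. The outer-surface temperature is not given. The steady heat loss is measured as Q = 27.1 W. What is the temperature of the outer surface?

T_out = 18.8 °C

Sum the resistances:
  R_titanium = (1/0.528 − 1/0.538)/(4πk) = 0.03520/(4π·22.5) = 1.245×10^-4 K/W
  R_cellular glass = (1/0.538 − 1/1.29)/(4πk) = 1.084/(4π·0.0582) = 1.482 K/W
ΣR = 1.482 K/W
ΔT = Q·ΣR = 27.1 × 1.482 = 40.16 K
Heat flows outward, so T_out = T_in − ΔT = 59 − 40.16 = 18.8 °C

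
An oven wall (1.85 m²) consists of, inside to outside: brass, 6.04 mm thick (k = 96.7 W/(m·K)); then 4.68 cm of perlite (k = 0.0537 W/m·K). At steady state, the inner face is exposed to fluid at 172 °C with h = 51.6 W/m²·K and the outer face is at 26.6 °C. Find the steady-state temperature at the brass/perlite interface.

T = 169 °C

Treat each layer as a resistance in series:
  R_conv,in = 1/(hA) = 1/(51.6·1.85) = 0.01048 K/W
  R_brass = L/(kA) = 0.00604/(96.7·1.85) = 3.376×10^-5 K/W
  R_perlite = L/(kA) = 0.0468/(0.0537·1.85) = 0.4711 K/W
ΣR = 0.01048 + 3.376×10^-5 + 0.4711 = 0.4816 K/W
Q = ΔT/ΣR = (172 °C − 26.6 °C)/0.4816 = 301.9 W
From the inner boundary to the brass/perlite interface, ΣR_partial = 0.01051 K/W.
T_interface = T_in − Q·ΣR_partial = 172 °C − (301.9)(0.01051) = 169 °C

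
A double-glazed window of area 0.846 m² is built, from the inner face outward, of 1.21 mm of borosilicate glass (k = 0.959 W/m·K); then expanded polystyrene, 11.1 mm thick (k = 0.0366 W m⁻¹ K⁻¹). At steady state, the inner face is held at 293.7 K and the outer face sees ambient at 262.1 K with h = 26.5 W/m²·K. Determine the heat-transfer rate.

Q = 78.1 W

Resistance network (inner→outer):
  R_borosilicate glass = L/(kA) = 0.00121/(0.959·0.846) = 0.001491 K/W
  R_expanded polystyrene = L/(kA) = 0.0111/(0.0366·0.846) = 0.3585 K/W
  R_conv,out = 1/(hA) = 1/(26.5·0.846) = 0.04461 K/W
ΣR = 0.001491 + 0.3585 + 0.04461 = 0.4046 K/W
Q = ΔT/ΣR = (293.7 K − 262.1 K)/0.4046 = 78.1 W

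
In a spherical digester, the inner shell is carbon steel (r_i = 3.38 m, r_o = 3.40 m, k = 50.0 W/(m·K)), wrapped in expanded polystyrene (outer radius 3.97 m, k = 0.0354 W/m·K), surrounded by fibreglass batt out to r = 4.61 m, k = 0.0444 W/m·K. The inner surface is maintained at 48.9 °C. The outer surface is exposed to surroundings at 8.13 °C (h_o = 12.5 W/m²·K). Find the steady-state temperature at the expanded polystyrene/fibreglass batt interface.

Treat each layer as a resistance in series:
  R_carbon steel = (1/3.38 − 1/3.40)/(4πk) = 0.001740/(4π·50.0) = 2.770×10^-6 K/W
  R_expanded polystyrene = (1/3.40 − 1/3.97)/(4πk) = 0.04223/(4π·0.0354) = 0.09493 K/W
  R_fibreglass batt = (1/3.97 − 1/4.61)/(4πk) = 0.03497/(4π·0.0444) = 0.06268 K/W
  R_conv,out = 1/(4πr²h) = 1/(4π·4.61²·12.5) = 2.996×10^-4 K/W
ΣR = 2.770×10^-6 + 0.09493 + 0.06268 + 2.996×10^-4 = 0.1579 K/W
Q = ΔT/ΣR = (48.9 °C − 8.13 °C)/0.1579 = 258.2 W
From the inner boundary to the expanded polystyrene/fibreglass batt interface, ΣR_partial = 0.09493 K/W.
T_interface = T_in − Q·ΣR_partial = 48.9 °C − (258.2)(0.09493) = 24.4 °C

T = 24.4 °C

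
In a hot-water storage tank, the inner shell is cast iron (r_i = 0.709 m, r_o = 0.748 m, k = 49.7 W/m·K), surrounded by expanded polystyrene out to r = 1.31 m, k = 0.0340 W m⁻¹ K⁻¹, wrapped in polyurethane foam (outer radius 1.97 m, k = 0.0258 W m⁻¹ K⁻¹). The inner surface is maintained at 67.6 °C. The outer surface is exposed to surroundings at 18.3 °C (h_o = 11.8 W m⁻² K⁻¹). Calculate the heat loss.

Series thermal resistances, inner to outer:
  R_cast iron = (1/0.709 − 1/0.748)/(4πk) = 0.07354/(4π·49.7) = 1.177×10^-4 K/W
  R_expanded polystyrene = (1/0.748 − 1/1.31)/(4πk) = 0.5735/(4π·0.0340) = 1.342 K/W
  R_polyurethane foam = (1/1.31 − 1/1.97)/(4πk) = 0.2557/(4π·0.0258) = 0.7888 K/W
  R_conv,out = 1/(4πr²h) = 1/(4π·1.97²·11.8) = 0.001738 K/W
ΣR = 1.177×10^-4 + 1.342 + 0.7888 + 0.001738 = 2.133 K/W
Q = ΔT/ΣR = (67.6 °C − 18.3 °C)/2.133 = 23.1 W

Q = 23.1 W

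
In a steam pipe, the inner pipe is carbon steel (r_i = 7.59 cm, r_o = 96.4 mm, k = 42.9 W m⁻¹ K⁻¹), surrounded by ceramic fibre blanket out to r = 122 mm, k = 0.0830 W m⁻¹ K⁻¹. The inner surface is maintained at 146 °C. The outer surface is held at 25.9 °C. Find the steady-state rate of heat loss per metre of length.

Resistance network (inner→outer):
  R'_carbon steel = ln(0.0964/0.0759)/(2πk) = 0.2391/(2π·42.9) = 8.870×10^-4 m·K/W
  R'_ceramic fibre blanket = ln(0.122/0.0964)/(2πk) = 0.2355/(2π·0.0830) = 0.4516 m·K/W
ΣR = 8.870×10^-4 + 0.4516 = 0.4525 m·K/W
Q' = ΔT/ΣR = (146 °C − 25.9 °C)/0.4525 = 265 W/m

Q' = 265 W/m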